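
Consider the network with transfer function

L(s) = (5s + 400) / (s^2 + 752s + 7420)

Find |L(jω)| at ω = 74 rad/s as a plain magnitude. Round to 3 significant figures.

0.00979

Substitute s = j74:
Numerator: 5(j74) + 400 = 400 + j370
Denominator: (j74)^2 + 752(j74) + 7420 = 1944 + j55648
|N| = √(400² + 370²) ≈ 544.89, ∠N ≈ 42.77°
|D| = √(1944² + 55648²) ≈ 55682, ∠D ≈ 88.00°
|L| = 544.89 / 55682 ≈ 0.0097857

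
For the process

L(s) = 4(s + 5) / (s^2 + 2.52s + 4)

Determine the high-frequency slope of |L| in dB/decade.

Each pole contributes −20 dB/decade at high frequency; each zero contributes +20 dB/decade.
Net: 1 zero(s) − 2 pole(s) → -20 dB/decade.

-20 dB/decade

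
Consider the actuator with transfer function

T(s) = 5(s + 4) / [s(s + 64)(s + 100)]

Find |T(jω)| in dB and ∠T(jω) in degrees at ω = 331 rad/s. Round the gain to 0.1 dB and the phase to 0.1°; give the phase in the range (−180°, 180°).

At s = jω = j331:
zero (s+4): 4 + j331 → |·| = √(4²+331²) = √109577 ≈ 331.02, ∠ = arctan(331/4) ≈ 89.31°
pole (s+64): 64 + j331 → |·| = √(64²+331²) = √113657 ≈ 337.13, ∠ = arctan(331/64) ≈ 79.06°
pole (s+100): 100 + j331 → |·| = √(100²+331²) = √119561 ≈ 345.78, ∠ = arctan(331/100) ≈ 73.19°
pole at origin: |s| = 331, ∠ = 90.00° (in denominator)
|T| = 5 · 331.02 / 3.8586e+07 ≈ 4.2894e-05
Gain = 20 log₁₀(4.2894e-05) ≈ -87.35 dB
∠T = 89.31° − 242.25° = -152.94°

-87.4 dB, -152.9°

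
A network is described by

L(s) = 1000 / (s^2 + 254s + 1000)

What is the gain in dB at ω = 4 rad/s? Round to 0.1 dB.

-3.0 dB

Substitute s = j4:
Numerator: 1000 = 1000 + j0
Denominator: (j4)^2 + 254(j4) + 1000 = 984 + j1016
|N| = √(1000² + 0²) ≈ 1000, ∠N ≈ 0.00°
|D| = √(984² + 1016²) ≈ 1414.4, ∠D ≈ 45.92°
|L| = 1000 / 1414.4 ≈ 0.70701
Gain = 20 log₁₀(0.70701) ≈ -3.01 dB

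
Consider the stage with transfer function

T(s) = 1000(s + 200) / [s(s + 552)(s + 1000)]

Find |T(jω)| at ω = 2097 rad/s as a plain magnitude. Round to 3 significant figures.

At s = jω = j2097:
zero (s+200): 200 + j2097 → |·| = √(200²+2097²) = √4437409 ≈ 2106.5, ∠ = arctan(2097/200) ≈ 84.55°
pole (s+552): 552 + j2097 → |·| = √(552²+2097²) = √4702113 ≈ 2168.4, ∠ = arctan(2097/552) ≈ 75.25°
pole (s+1000): 1000 + j2097 → |·| = √(1000²+2097²) = √5397409 ≈ 2323.2, ∠ = arctan(2097/1000) ≈ 64.50°
pole at origin: |s| = 2097, ∠ = 90.00° (in denominator)
|T| = 1000 · 2106.5 / 1.0564e+10 ≈ 0.0001994

0.000199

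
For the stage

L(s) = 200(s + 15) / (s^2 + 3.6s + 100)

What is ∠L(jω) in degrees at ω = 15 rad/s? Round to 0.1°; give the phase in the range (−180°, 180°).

-111.6°

At s = jω = j15:
zero (s+15): 15 + j15 → |·| = √(15²+15²) = √450 ≈ 21.213, ∠ = arctan(15/15) ≈ 45.00°
quadratic: (j15)² + 3.6·j15 + 100 = -125 + j54 → |·| ≈ 136.17, ∠ ≈ 156.64°
∠L = 45.00° − 156.64° = -111.64°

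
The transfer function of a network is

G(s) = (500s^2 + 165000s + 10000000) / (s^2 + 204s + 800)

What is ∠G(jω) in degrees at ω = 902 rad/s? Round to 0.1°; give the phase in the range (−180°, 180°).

-7.8°

Substitute s = j902:
Numerator: 500(j902)^2 + 165000(j902) + 10000000 = -396802000 + j148830000
Denominator: (j902)^2 + 204(j902) + 800 = -812804 + j184008
|N| = √(396802000² + 148830000²) ≈ 4.2379e+08, ∠N ≈ 159.44°
|D| = √(812804² + 184008²) ≈ 8.3337e+05, ∠D ≈ 167.24°
∠G = 159.44° − 167.24° = -7.80°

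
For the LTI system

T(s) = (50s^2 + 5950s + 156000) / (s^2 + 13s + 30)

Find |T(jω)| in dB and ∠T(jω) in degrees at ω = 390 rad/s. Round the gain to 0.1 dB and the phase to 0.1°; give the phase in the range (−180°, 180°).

34.2 dB, -15.4°

Substitute s = j390:
Numerator: 50(j390)^2 + 5950(j390) + 156000 = -7449000 + j2320500
Denominator: (j390)^2 + 13(j390) + 30 = -152070 + j5070
|N| = √(7449000² + 2320500²) ≈ 7.8021e+06, ∠N ≈ 162.70°
|D| = √(152070² + 5070²) ≈ 1.5215e+05, ∠D ≈ 178.09°
|T| = 7.8021e+06 / 1.5215e+05 ≈ 51.279
Gain = 20 log₁₀(51.279) ≈ 34.20 dB
∠T = 162.70° − 178.09° = -15.39°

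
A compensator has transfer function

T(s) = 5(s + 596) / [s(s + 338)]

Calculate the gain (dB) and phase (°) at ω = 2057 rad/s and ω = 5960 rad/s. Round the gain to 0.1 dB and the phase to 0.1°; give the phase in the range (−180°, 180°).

ω = 2057: -52.1 dB, -96.8°; ω = 5960: -61.5 dB, -92.5°

At s = jω = j2057:
zero (s+596): 596 + j2057 → |·| = √(596²+2057²) = √4586465 ≈ 2141.6, ∠ = arctan(2057/596) ≈ 73.84°
pole (s+338): 338 + j2057 → |·| = √(338²+2057²) = √4345493 ≈ 2084.6, ∠ = arctan(2057/338) ≈ 80.67°
pole at origin: |s| = 2057, ∠ = 90.00° (in denominator)
|T| = 5 · 2141.6 / 4.288e+06 ≈ 0.0024972
Gain = 20 log₁₀(0.0024972) ≈ -52.05 dB
∠T = 73.84° − 170.67° = -96.83°

At s = jω = j5960:
zero (s+596): 596 + j5960 → |·| = √(596²+5960²) = √35876816 ≈ 5989.7, ∠ = arctan(5960/596) ≈ 84.29°
pole (s+338): 338 + j5960 → |·| = √(338²+5960²) = √35635844 ≈ 5969.6, ∠ = arctan(5960/338) ≈ 86.75°
pole at origin: |s| = 5960, ∠ = 90.00° (in denominator)
|T| = 5 · 5989.7 / 3.5579e+07 ≈ 0.00084175
Gain = 20 log₁₀(0.00084175) ≈ -61.50 dB
∠T = 84.29° − 176.75° = -92.46°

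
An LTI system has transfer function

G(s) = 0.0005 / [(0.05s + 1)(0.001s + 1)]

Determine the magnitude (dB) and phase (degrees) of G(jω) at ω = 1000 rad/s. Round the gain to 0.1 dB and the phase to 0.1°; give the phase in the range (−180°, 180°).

-103.0 dB, -133.9°

At ω = 1000 rad/s:
pole (1 + j1000·0.05) = 1 + j50 → |·| ≈ 50.01, ∠ ≈ 88.85°
pole (1 + j1000·0.001) = 1 + j1 → |·| ≈ 1.4142, ∠ ≈ 45.00°
|G| = 0.0005 · 1 / (50.01 · 1.4142) ≈ 7.0697e-06
Gain = 20 log₁₀(7.0697e-06) ≈ -103.01 dB
∠G = (0°) − (88.85° + 45.00°) = -133.85°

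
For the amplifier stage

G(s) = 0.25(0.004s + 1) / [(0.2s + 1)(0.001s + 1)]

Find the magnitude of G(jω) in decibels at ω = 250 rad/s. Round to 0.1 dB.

At ω = 250 rad/s:
zero (1 + j250·0.004) = 1 + j1 → |·| ≈ 1.4142, ∠ ≈ 45.00°
pole (1 + j250·0.2) = 1 + j50 → |·| ≈ 50.01, ∠ ≈ 88.85°
pole (1 + j250·0.001) = 1 + j0.25 → |·| ≈ 1.0308, ∠ ≈ 14.04°
|G| = 0.25 · 1.4142 / (50.01 · 1.0308) ≈ 0.0068583
Gain = 20 log₁₀(0.0068583) ≈ -43.28 dB

-43.3 dB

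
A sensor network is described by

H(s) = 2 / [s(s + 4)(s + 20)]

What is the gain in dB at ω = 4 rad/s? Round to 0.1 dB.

At s = jω = j4:
pole (s+4): 4 + j4 → |·| = √(4²+4²) = √32 ≈ 5.6569, ∠ = arctan(4/4) ≈ 45.00°
pole (s+20): 20 + j4 → |·| = √(20²+4²) = √416 ≈ 20.396, ∠ = arctan(4/20) ≈ 11.31°
pole at origin: |s| = 4, ∠ = 90.00° (in denominator)
|H| = 2 / 461.51 ≈ 0.0043336
Gain = 20 log₁₀(0.0043336) ≈ -47.26 dB

-47.3 dB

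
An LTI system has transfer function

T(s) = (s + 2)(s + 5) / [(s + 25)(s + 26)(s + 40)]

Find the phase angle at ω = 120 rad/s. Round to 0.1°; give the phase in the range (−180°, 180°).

At s = jω = j120:
zero (s+2): 2 + j120 → |·| = √(2²+120²) = √14404 ≈ 120.02, ∠ = arctan(120/2) ≈ 89.05°
zero (s+5): 5 + j120 → |·| = √(5²+120²) = √14425 ≈ 120.1, ∠ = arctan(120/5) ≈ 87.61°
pole (s+25): 25 + j120 → |·| = √(25²+120²) = √15025 ≈ 122.58, ∠ = arctan(120/25) ≈ 78.23°
pole (s+26): 26 + j120 → |·| = √(26²+120²) = √15076 ≈ 122.78, ∠ = arctan(120/26) ≈ 77.77°
pole (s+40): 40 + j120 → |·| = √(40²+120²) = √16000 ≈ 126.49, ∠ = arctan(120/40) ≈ 71.57°
∠T = 176.66° − 227.57° = -50.91°

-50.9°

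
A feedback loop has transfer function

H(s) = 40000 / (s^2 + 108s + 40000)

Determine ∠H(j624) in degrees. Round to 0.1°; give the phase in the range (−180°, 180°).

-169.1°

At s = jω = j624:
quadratic: (j624)² + 108·j624 + 40000 = -349376 + j67392 → |·| ≈ 3.5582e+05, ∠ ≈ 169.08°
∠H = 0.00° − 169.08° = -169.08°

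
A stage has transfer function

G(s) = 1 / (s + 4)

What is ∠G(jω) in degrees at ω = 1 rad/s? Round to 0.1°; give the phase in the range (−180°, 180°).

-14.0°

Substitute s = j1:
Numerator: 1 = 1 + j0
Denominator: (j1) + 4 = 4 + j1
|N| = √(1² + 0²) ≈ 1, ∠N ≈ 0.00°
|D| = √(4² + 1²) ≈ 4.1231, ∠D ≈ 14.04°
∠G = 0.00° − 14.04° = -14.04°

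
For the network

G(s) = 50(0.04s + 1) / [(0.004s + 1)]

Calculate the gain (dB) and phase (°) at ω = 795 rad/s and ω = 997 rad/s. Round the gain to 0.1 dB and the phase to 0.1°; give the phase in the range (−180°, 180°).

ω = 795: 53.6 dB, 15.7°; ω = 997: 53.7 dB, 12.6°

At ω = 795 rad/s:
zero (1 + j795·0.04) = 1 + j31.8 → |·| ≈ 31.816, ∠ ≈ 88.20°
pole (1 + j795·0.004) = 1 + j3.18 → |·| ≈ 3.3335, ∠ ≈ 72.54°
|G| = 50 · 31.816 / (3.3335) ≈ 477.22
Gain = 20 log₁₀(477.22) ≈ 53.57 dB
∠G = (88.20°) − (72.54°) = 15.66°

At ω = 997 rad/s:
zero (1 + j997·0.04) = 1 + j39.88 → |·| ≈ 39.893, ∠ ≈ 88.56°
pole (1 + j997·0.004) = 1 + j3.988 → |·| ≈ 4.1115, ∠ ≈ 75.92°
|G| = 50 · 39.893 / (4.1115) ≈ 485.14
Gain = 20 log₁₀(485.14) ≈ 53.72 dB
∠G = (88.56°) − (75.92°) = 12.64°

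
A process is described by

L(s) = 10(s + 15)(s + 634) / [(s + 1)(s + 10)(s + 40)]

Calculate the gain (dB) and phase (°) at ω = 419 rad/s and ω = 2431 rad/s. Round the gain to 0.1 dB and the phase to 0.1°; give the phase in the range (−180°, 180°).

ω = 419: -27.3 dB, -141.6°; ω = 2431: -47.4 dB, -103.8°

At s = jω = j419:
zero (s+15): 15 + j419 → |·| = √(15²+419²) = √175786 ≈ 419.27, ∠ = arctan(419/15) ≈ 87.95°
zero (s+634): 634 + j419 → |·| = √(634²+419²) = √577517 ≈ 759.95, ∠ = arctan(419/634) ≈ 33.46°
pole (s+1): 1 + j419 → |·| = √(1²+419²) = √175562 ≈ 419, ∠ = arctan(419/1) ≈ 89.86°
pole (s+10): 10 + j419 → |·| = √(10²+419²) = √175661 ≈ 419.12, ∠ = arctan(419/10) ≈ 88.63°
pole (s+40): 40 + j419 → |·| = √(40²+419²) = √177161 ≈ 420.9, ∠ = arctan(419/40) ≈ 84.55°
|L| = 10 · 3.1862e+05 / 7.3915e+07 ≈ 0.043106
Gain = 20 log₁₀(0.043106) ≈ -27.31 dB
∠L = 121.41° − 263.04° = -141.63°

At s = jω = j2431:
zero (s+15): 15 + j2431 → |·| = √(15²+2431²) = √5909986 ≈ 2431, ∠ = arctan(2431/15) ≈ 89.65°
zero (s+634): 634 + j2431 → |·| = √(634²+2431²) = √6311717 ≈ 2512.3, ∠ = arctan(2431/634) ≈ 75.38°
pole (s+1): 1 + j2431 → |·| = √(1²+2431²) = √5909762 ≈ 2431, ∠ = arctan(2431/1) ≈ 89.98°
pole (s+10): 10 + j2431 → |·| = √(10²+2431²) = √5909861 ≈ 2431, ∠ = arctan(2431/10) ≈ 89.76°
pole (s+40): 40 + j2431 → |·| = √(40²+2431²) = √5911361 ≈ 2431.3, ∠ = arctan(2431/40) ≈ 89.06°
|L| = 10 · 6.1074e+06 / 1.4368e+10 ≈ 0.0042507
Gain = 20 log₁₀(0.0042507) ≈ -47.43 dB
∠L = 165.03° − 268.80° = -103.77°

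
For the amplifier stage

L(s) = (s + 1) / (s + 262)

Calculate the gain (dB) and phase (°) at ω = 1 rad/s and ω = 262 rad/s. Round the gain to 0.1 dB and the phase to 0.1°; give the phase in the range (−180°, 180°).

ω = 1: -45.4 dB, 44.8°; ω = 262: -3.0 dB, 44.8°

At s = jω = j1:
zero (s+1): 1 + j1 → |·| = √(1²+1²) = √2 ≈ 1.4142, ∠ = arctan(1/1) ≈ 45.00°
pole (s+262): 262 + j1 → |·| = √(262²+1²) = √68645 ≈ 262, ∠ = arctan(1/262) ≈ 0.22°
|L| = 1 · 1.4142 / 262 ≈ 0.0053977
Gain = 20 log₁₀(0.0053977) ≈ -45.36 dB
∠L = 45.00° − 0.22° = 44.78°

At s = jω = j262:
zero (s+1): 1 + j262 → |·| = √(1²+262²) = √68645 ≈ 262, ∠ = arctan(262/1) ≈ 89.78°
pole (s+262): 262 + j262 → |·| = √(262²+262²) = √137288 ≈ 370.52, ∠ = arctan(262/262) ≈ 45.00°
|L| = 1 · 262 / 370.52 ≈ 0.70711
Gain = 20 log₁₀(0.70711) ≈ -3.01 dB
∠L = 89.78° − 45.00° = 44.78°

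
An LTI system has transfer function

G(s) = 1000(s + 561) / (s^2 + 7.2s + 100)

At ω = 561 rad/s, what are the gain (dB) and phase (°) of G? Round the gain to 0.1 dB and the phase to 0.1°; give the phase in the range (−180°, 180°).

At s = jω = j561:
zero (s+561): 561 + j561 → |·| = √(561²+561²) = √629442 ≈ 793.37, ∠ = arctan(561/561) ≈ 45.00°
quadratic: (j561)² + 7.2·j561 + 100 = -314621 + j4039.2 → |·| ≈ 3.1465e+05, ∠ ≈ 179.26°
|G| = 1000 · 793.37 / 3.1465e+05 ≈ 2.5214
Gain = 20 log₁₀(2.5214) ≈ 8.03 dB
∠G = 45.00° − 179.26° = -134.26°

8.0 dB, -134.3°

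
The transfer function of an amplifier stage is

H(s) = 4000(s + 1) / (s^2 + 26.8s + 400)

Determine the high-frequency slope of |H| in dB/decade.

Each pole contributes −20 dB/decade at high frequency; each zero contributes +20 dB/decade.
Net: 1 zero(s) − 2 pole(s) → -20 dB/decade.

-20 dB/decade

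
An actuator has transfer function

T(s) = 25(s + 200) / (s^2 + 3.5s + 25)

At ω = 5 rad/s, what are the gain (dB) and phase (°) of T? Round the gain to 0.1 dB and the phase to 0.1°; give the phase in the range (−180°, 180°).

At s = jω = j5:
zero (s+200): 200 + j5 → |·| = √(200²+5²) = √40025 ≈ 200.06, ∠ = arctan(5/200) ≈ 1.43°
quadratic: (j5)² + 3.5·j5 + 25 = 0 + j17.5 → |·| ≈ 17.5, ∠ ≈ 90.00°
|T| = 25 · 200.06 / 17.5 ≈ 285.8
Gain = 20 log₁₀(285.8) ≈ 49.12 dB
∠T = 1.43° − 90.00° = -88.57°

49.1 dB, -88.6°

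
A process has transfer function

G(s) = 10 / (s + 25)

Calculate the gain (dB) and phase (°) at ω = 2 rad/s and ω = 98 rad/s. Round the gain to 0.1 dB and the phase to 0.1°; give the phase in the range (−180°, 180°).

At s = jω = j2:
pole (s+25): 25 + j2 → |·| = √(25²+2²) = √629 ≈ 25.08, ∠ = arctan(2/25) ≈ 4.57°
|G| = 10 / 25.08 ≈ 0.39872
Gain = 20 log₁₀(0.39872) ≈ -7.99 dB
∠G = 0.00° − 4.57° = -4.57°

At s = jω = j98:
pole (s+25): 25 + j98 → |·| = √(25²+98²) = √10229 ≈ 101.14, ∠ = arctan(98/25) ≈ 75.69°
|G| = 10 / 101.14 ≈ 0.098873
Gain = 20 log₁₀(0.098873) ≈ -20.10 dB
∠G = 0.00° − 75.69° = -75.69°

ω = 2: -8.0 dB, -4.6°; ω = 98: -20.1 dB, -75.7°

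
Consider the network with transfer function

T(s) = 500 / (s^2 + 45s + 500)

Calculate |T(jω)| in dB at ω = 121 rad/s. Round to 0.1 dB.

-29.6 dB

Substitute s = j121:
Numerator: 500 = 500 + j0
Denominator: (j121)^2 + 45(j121) + 500 = -14141 + j5445
|N| = √(500² + 0²) ≈ 500, ∠N ≈ 0.00°
|D| = √(14141² + 5445²) ≈ 15153, ∠D ≈ 158.94°
|T| = 500 / 15153 ≈ 0.032997
Gain = 20 log₁₀(0.032997) ≈ -29.63 dB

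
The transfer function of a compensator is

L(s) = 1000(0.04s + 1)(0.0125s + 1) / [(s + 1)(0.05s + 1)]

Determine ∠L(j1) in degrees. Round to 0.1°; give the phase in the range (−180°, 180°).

At ω = 1 rad/s:
zero (1 + j1·0.04) = 1 + j0.04 → |·| ≈ 1.0008, ∠ ≈ 2.29°
zero (1 + j1·0.0125) = 1 + j0.0125 → |·| ≈ 1.0001, ∠ ≈ 0.72°
pole (1 + j1·1) = 1 + j1 → |·| ≈ 1.4142, ∠ ≈ 45.00°
pole (1 + j1·0.05) = 1 + j0.05 → |·| ≈ 1.0012, ∠ ≈ 2.86°
∠L = (2.29° + 0.72°) − (45.00° + 2.86°) = -44.85°

-44.9°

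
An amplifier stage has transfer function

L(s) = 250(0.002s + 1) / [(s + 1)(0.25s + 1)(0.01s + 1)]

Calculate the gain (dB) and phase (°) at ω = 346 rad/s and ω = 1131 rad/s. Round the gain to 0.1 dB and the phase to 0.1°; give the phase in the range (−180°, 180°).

ω = 346: -51.0 dB, 141.6°; ω = 1131: -75.4 dB, 161.5°

At ω = 346 rad/s:
zero (1 + j346·0.002) = 1 + j0.692 → |·| ≈ 1.2161, ∠ ≈ 34.68°
pole (1 + j346·1) = 1 + j346 → |·| ≈ 346, ∠ ≈ 89.83°
pole (1 + j346·0.25) = 1 + j86.5 → |·| ≈ 86.506, ∠ ≈ 89.34°
pole (1 + j346·0.01) = 1 + j3.46 → |·| ≈ 3.6016, ∠ ≈ 73.88°
|L| = 250 · 1.2161 / (346 · 86.506 · 3.6016) ≈ 0.0028203
Gain = 20 log₁₀(0.0028203) ≈ -50.99 dB
∠L = (34.68°) − (89.83° + 89.34° + 73.88°) = -218.37° ≡ 141.63° (principal value)

At ω = 1131 rad/s:
zero (1 + j1131·0.002) = 1 + j2.262 → |·| ≈ 2.4732, ∠ ≈ 66.15°
pole (1 + j1131·1) = 1 + j1131 → |·| ≈ 1131, ∠ ≈ 89.95°
pole (1 + j1131·0.25) = 1 + j282.75 → |·| ≈ 282.75, ∠ ≈ 89.80°
pole (1 + j1131·0.01) = 1 + j11.31 → |·| ≈ 11.354, ∠ ≈ 84.95°
|L| = 250 · 2.4732 / (1131 · 282.75 · 11.354) ≈ 0.00017029
Gain = 20 log₁₀(0.00017029) ≈ -75.38 dB
∠L = (66.15°) − (89.95° + 89.80° + 84.95°) = -198.55° ≡ 161.45° (principal value)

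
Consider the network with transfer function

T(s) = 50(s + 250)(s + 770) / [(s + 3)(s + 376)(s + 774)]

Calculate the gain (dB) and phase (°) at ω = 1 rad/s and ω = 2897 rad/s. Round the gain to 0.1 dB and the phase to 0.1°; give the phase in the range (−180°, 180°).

ω = 1: 20.4 dB, -18.4°; ω = 2897: -35.3 dB, -87.4°

At s = jω = j1:
zero (s+250): 250 + j1 → |·| = √(250²+1²) = √62501 ≈ 250, ∠ = arctan(1/250) ≈ 0.23°
zero (s+770): 770 + j1 → |·| = √(770²+1²) = √592901 ≈ 770, ∠ = arctan(1/770) ≈ 0.07°
pole (s+3): 3 + j1 → |·| = √(3²+1²) = √10 ≈ 3.1623, ∠ = arctan(1/3) ≈ 18.43°
pole (s+376): 376 + j1 → |·| = √(376²+1²) = √141377 ≈ 376, ∠ = arctan(1/376) ≈ 0.15°
pole (s+774): 774 + j1 → |·| = √(774²+1²) = √599077 ≈ 774, ∠ = arctan(1/774) ≈ 0.07°
|T| = 50 · 1.925e+05 / 9.2031e+05 ≈ 10.458
Gain = 20 log₁₀(10.458) ≈ 20.39 dB
∠T = 0.30° − 18.65° = -18.35°

At s = jω = j2897:
zero (s+250): 250 + j2897 → |·| = √(250²+2897²) = √8455109 ≈ 2907.8, ∠ = arctan(2897/250) ≈ 85.07°
zero (s+770): 770 + j2897 → |·| = √(770²+2897²) = √8985509 ≈ 2997.6, ∠ = arctan(2897/770) ≈ 75.12°
pole (s+3): 3 + j2897 → |·| = √(3²+2897²) = √8392618 ≈ 2897, ∠ = arctan(2897/3) ≈ 89.94°
pole (s+376): 376 + j2897 → |·| = √(376²+2897²) = √8533985 ≈ 2921.3, ∠ = arctan(2897/376) ≈ 82.60°
pole (s+774): 774 + j2897 → |·| = √(774²+2897²) = √8991685 ≈ 2998.6, ∠ = arctan(2897/774) ≈ 75.04°
|T| = 50 · 8.7164e+06 / 2.5377e+10 ≈ 0.017174
Gain = 20 log₁₀(0.017174) ≈ -35.30 dB
∠T = 160.19° − 247.58° = -87.39°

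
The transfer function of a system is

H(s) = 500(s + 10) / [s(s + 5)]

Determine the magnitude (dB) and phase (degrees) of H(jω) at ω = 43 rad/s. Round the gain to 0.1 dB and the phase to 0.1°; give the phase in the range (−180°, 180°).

21.5 dB, -96.5°

At s = jω = j43:
zero (s+10): 10 + j43 → |·| = √(10²+43²) = √1949 ≈ 44.147, ∠ = arctan(43/10) ≈ 76.91°
pole (s+5): 5 + j43 → |·| = √(5²+43²) = √1874 ≈ 43.29, ∠ = arctan(43/5) ≈ 83.37°
pole at origin: |s| = 43, ∠ = 90.00° (in denominator)
|H| = 500 · 44.147 / 1861.5 ≈ 11.858
Gain = 20 log₁₀(11.858) ≈ 21.48 dB
∠H = 76.91° − 173.37° = -96.46°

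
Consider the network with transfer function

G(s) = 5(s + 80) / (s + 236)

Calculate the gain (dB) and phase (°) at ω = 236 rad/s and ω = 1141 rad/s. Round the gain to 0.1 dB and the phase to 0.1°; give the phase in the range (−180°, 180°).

At s = jω = j236:
zero (s+80): 80 + j236 → |·| = √(80²+236²) = √62096 ≈ 249.19, ∠ = arctan(236/80) ≈ 71.27°
pole (s+236): 236 + j236 → |·| = √(236²+236²) = √111392 ≈ 333.75, ∠ = arctan(236/236) ≈ 45.00°
|G| = 5 · 249.19 / 333.75 ≈ 3.7332
Gain = 20 log₁₀(3.7332) ≈ 11.44 dB
∠G = 71.27° − 45.00° = 26.27°

At s = jω = j1141:
zero (s+80): 80 + j1141 → |·| = √(80²+1141²) = √1308281 ≈ 1143.8, ∠ = arctan(1141/80) ≈ 85.99°
pole (s+236): 236 + j1141 → |·| = √(236²+1141²) = √1357577 ≈ 1165.2, ∠ = arctan(1141/236) ≈ 78.31°
|G| = 5 · 1143.8 / 1165.2 ≈ 4.9082
Gain = 20 log₁₀(4.9082) ≈ 13.82 dB
∠G = 85.99° − 78.31° = 7.68°

ω = 236: 11.4 dB, 26.3°; ω = 1141: 13.8 dB, 7.7°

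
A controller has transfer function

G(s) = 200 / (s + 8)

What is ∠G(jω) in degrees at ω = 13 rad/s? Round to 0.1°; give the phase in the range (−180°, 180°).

-58.4°

Substitute s = j13:
Numerator: 200 = 200 + j0
Denominator: (j13) + 8 = 8 + j13
|N| = √(200² + 0²) ≈ 200, ∠N ≈ 0.00°
|D| = √(8² + 13²) ≈ 15.264, ∠D ≈ 58.39°
∠G = 0.00° − 58.39° = -58.39°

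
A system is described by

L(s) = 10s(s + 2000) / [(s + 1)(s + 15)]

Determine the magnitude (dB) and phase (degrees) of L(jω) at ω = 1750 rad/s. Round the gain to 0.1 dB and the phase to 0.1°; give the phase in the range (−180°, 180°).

23.6 dB, -48.3°

At s = jω = j1750:
zero (s+2000): 2000 + j1750 → |·| = √(2000²+1750²) = √7062500 ≈ 2657.5, ∠ = arctan(1750/2000) ≈ 41.19°
zero at origin: s = j1750 → |·| = 1750, ∠ = 90.00°
pole (s+1): 1 + j1750 → |·| = √(1²+1750²) = √3062501 ≈ 1750, ∠ = arctan(1750/1) ≈ 89.97°
pole (s+15): 15 + j1750 → |·| = √(15²+1750²) = √3062725 ≈ 1750.1, ∠ = arctan(1750/15) ≈ 89.51°
|L| = 10 · 4.6506e+06 / 3.0627e+06 ≈ 15.185
Gain = 20 log₁₀(15.185) ≈ 23.63 dB
∠L = 131.19° − 179.48° = -48.29°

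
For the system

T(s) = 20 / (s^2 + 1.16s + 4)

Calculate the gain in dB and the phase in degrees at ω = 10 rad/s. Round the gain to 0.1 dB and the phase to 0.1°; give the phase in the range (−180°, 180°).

At s = jω = j10:
quadratic: (j10)² + 1.16·j10 + 4 = -96 + j11.6 → |·| ≈ 96.698, ∠ ≈ 173.11°
|T| = 20 / 96.698 ≈ 0.20683
Gain = 20 log₁₀(0.20683) ≈ -13.69 dB
∠T = 0.00° − 173.11° = -173.11°

-13.7 dB, -173.1°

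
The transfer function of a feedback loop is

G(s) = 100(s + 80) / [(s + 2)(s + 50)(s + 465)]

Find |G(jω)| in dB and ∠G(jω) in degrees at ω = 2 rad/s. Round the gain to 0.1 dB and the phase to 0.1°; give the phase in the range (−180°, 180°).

At s = jω = j2:
zero (s+80): 80 + j2 → |·| = √(80²+2²) = √6404 ≈ 80.025, ∠ = arctan(2/80) ≈ 1.43°
pole (s+2): 2 + j2 → |·| = √(2²+2²) = √8 ≈ 2.8284, ∠ = arctan(2/2) ≈ 45.00°
pole (s+50): 50 + j2 → |·| = √(50²+2²) = √2504 ≈ 50.04, ∠ = arctan(2/50) ≈ 2.29°
pole (s+465): 465 + j2 → |·| = √(465²+2²) = √216229 ≈ 465, ∠ = arctan(2/465) ≈ 0.25°
|G| = 100 · 80.025 / 65813 ≈ 0.12159
Gain = 20 log₁₀(0.12159) ≈ -18.30 dB
∠G = 1.43° − 47.54° = -46.11°

-18.3 dB, -46.1°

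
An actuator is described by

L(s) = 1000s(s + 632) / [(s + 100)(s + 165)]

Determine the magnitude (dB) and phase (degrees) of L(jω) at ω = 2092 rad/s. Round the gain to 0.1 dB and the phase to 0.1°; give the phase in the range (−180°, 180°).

60.3 dB, -9.6°

At s = jω = j2092:
zero (s+632): 632 + j2092 → |·| = √(632²+2092²) = √4775888 ≈ 2185.4, ∠ = arctan(2092/632) ≈ 73.19°
zero at origin: s = j2092 → |·| = 2092, ∠ = 90.00°
pole (s+100): 100 + j2092 → |·| = √(100²+2092²) = √4386464 ≈ 2094.4, ∠ = arctan(2092/100) ≈ 87.26°
pole (s+165): 165 + j2092 → |·| = √(165²+2092²) = √4403689 ≈ 2098.5, ∠ = arctan(2092/165) ≈ 85.49°
|L| = 1000 · 4.5719e+06 / 4.3951e+06 ≈ 1040.2
Gain = 20 log₁₀(1040.2) ≈ 60.34 dB
∠L = 163.19° − 172.75° = -9.56°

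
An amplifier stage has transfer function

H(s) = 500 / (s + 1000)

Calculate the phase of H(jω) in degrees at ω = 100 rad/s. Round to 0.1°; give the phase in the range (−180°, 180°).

-5.7°

Substitute s = j100:
Numerator: 500 = 500 + j0
Denominator: (j100) + 1000 = 1000 + j100
|N| = √(500² + 0²) ≈ 500, ∠N ≈ 0.00°
|D| = √(1000² + 100²) ≈ 1005, ∠D ≈ 5.71°
∠H = 0.00° − 5.71° = -5.71°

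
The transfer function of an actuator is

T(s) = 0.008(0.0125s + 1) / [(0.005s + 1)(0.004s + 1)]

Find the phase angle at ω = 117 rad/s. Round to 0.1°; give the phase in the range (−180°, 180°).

At ω = 117 rad/s:
zero (1 + j117·0.0125) = 1 + j1.4625 → |·| ≈ 1.7717, ∠ ≈ 55.64°
pole (1 + j117·0.005) = 1 + j0.585 → |·| ≈ 1.1585, ∠ ≈ 30.33°
pole (1 + j117·0.004) = 1 + j0.468 → |·| ≈ 1.1041, ∠ ≈ 25.08°
∠T = (55.64°) − (30.33° + 25.08°) = 0.23°

0.2°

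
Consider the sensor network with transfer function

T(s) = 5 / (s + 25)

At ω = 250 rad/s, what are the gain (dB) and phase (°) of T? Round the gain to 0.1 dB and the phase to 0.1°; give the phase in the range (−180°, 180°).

-34.0 dB, -84.3°

At s = jω = j250:
pole (s+25): 25 + j250 → |·| = √(25²+250²) = √63125 ≈ 251.25, ∠ = arctan(250/25) ≈ 84.29°
|T| = 5 / 251.25 ≈ 0.0199
Gain = 20 log₁₀(0.0199) ≈ -34.02 dB
∠T = 0.00° − 84.29° = -84.29°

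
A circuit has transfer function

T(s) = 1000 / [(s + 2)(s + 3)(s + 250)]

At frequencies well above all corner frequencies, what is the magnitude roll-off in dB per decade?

Each pole contributes −20 dB/decade at high frequency; each zero contributes +20 dB/decade.
Net: 0 zero(s) − 3 pole(s) → -60 dB/decade.

-60 dB/decade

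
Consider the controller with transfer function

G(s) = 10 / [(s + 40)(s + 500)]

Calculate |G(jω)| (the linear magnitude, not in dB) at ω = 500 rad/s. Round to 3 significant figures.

At s = jω = j500:
pole (s+40): 40 + j500 → |·| = √(40²+500²) = √251600 ≈ 501.6, ∠ = arctan(500/40) ≈ 85.43°
pole (s+500): 500 + j500 → |·| = √(500²+500²) = √500000 ≈ 707.11, ∠ = arctan(500/500) ≈ 45.00°
|G| = 10 / 3.5469e+05 ≈ 2.8194e-05

2.82e-05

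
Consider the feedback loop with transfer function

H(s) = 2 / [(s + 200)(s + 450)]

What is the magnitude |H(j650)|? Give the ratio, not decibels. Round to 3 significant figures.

3.72e-06

At s = jω = j650:
pole (s+200): 200 + j650 → |·| = √(200²+650²) = √462500 ≈ 680.07, ∠ = arctan(650/200) ≈ 72.90°
pole (s+450): 450 + j650 → |·| = √(450²+650²) = √625000 ≈ 790.57, ∠ = arctan(650/450) ≈ 55.30°
|H| = 2 / 5.3764e+05 ≈ 3.72e-06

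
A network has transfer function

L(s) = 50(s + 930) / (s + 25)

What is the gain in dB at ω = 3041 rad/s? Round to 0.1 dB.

34.4 dB

At s = jω = j3041:
zero (s+930): 930 + j3041 → |·| = √(930²+3041²) = √10112581 ≈ 3180, ∠ = arctan(3041/930) ≈ 73.00°
pole (s+25): 25 + j3041 → |·| = √(25²+3041²) = √9248306 ≈ 3041.1, ∠ = arctan(3041/25) ≈ 89.53°
|L| = 50 · 3180 / 3041.1 ≈ 52.284
Gain = 20 log₁₀(52.284) ≈ 34.37 dB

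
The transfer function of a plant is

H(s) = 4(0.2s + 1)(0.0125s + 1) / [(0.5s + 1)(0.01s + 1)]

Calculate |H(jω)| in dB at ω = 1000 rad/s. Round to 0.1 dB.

At ω = 1000 rad/s:
zero (1 + j1000·0.2) = 1 + j200 → |·| ≈ 200, ∠ ≈ 89.71°
zero (1 + j1000·0.0125) = 1 + j12.5 → |·| ≈ 12.54, ∠ ≈ 85.43°
pole (1 + j1000·0.5) = 1 + j500 → |·| ≈ 500, ∠ ≈ 89.89°
pole (1 + j1000·0.01) = 1 + j10 → |·| ≈ 10.05, ∠ ≈ 84.29°
|H| = 4 · 200 · 12.54 / (500 · 10.05) ≈ 1.9964
Gain = 20 log₁₀(1.9964) ≈ 6.00 dB

6.0 dB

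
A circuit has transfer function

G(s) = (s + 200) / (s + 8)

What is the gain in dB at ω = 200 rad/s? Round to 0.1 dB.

Substitute s = j200:
Numerator: (j200) + 200 = 200 + j200
Denominator: (j200) + 8 = 8 + j200
|N| = √(200² + 200²) ≈ 282.84, ∠N ≈ 45.00°
|D| = √(8² + 200²) ≈ 200.16, ∠D ≈ 87.71°
|G| = 282.84 / 200.16 ≈ 1.4131
Gain = 20 log₁₀(1.4131) ≈ 3.00 dB

3.0 dB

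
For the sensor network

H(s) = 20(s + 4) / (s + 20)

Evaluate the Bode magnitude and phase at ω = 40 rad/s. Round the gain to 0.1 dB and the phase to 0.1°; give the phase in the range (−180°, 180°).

At s = jω = j40:
zero (s+4): 4 + j40 → |·| = √(4²+40²) = √1616 ≈ 40.2, ∠ = arctan(40/4) ≈ 84.29°
pole (s+20): 20 + j40 → |·| = √(20²+40²) = √2000 ≈ 44.721, ∠ = arctan(40/20) ≈ 63.43°
|H| = 20 · 40.2 / 44.721 ≈ 17.978
Gain = 20 log₁₀(17.978) ≈ 25.09 dB
∠H = 84.29° − 63.43° = 20.86°

25.1 dB, 20.9°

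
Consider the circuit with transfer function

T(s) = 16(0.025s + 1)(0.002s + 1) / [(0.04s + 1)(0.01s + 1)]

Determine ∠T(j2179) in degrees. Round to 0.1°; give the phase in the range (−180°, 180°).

At ω = 2179 rad/s:
zero (1 + j2179·0.025) = 1 + j54.475 → |·| ≈ 54.484, ∠ ≈ 88.95°
zero (1 + j2179·0.002) = 1 + j4.358 → |·| ≈ 4.4713, ∠ ≈ 77.08°
pole (1 + j2179·0.04) = 1 + j87.16 → |·| ≈ 87.166, ∠ ≈ 89.34°
pole (1 + j2179·0.01) = 1 + j21.79 → |·| ≈ 21.813, ∠ ≈ 87.37°
∠T = (88.95° + 77.08°) − (89.34° + 87.37°) = -10.68°

-10.7°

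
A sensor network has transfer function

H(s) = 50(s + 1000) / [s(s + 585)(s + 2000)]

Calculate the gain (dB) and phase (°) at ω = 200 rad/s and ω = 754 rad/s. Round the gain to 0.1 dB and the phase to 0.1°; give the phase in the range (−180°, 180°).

At s = jω = j200:
zero (s+1000): 1000 + j200 → |·| = √(1000²+200²) = √1040000 ≈ 1019.8, ∠ = arctan(200/1000) ≈ 11.31°
pole (s+585): 585 + j200 → |·| = √(585²+200²) = √382225 ≈ 618.24, ∠ = arctan(200/585) ≈ 18.87°
pole (s+2000): 2000 + j200 → |·| = √(2000²+200²) = √4040000 ≈ 2010, ∠ = arctan(200/2000) ≈ 5.71°
pole at origin: |s| = 200, ∠ = 90.00° (in denominator)
|H| = 50 · 1019.8 / 2.4853e+08 ≈ 0.00020517
Gain = 20 log₁₀(0.00020517) ≈ -73.76 dB
∠H = 11.31° − 114.58° = -103.27°

At s = jω = j754:
zero (s+1000): 1000 + j754 → |·| = √(1000²+754²) = √1568516 ≈ 1252.4, ∠ = arctan(754/1000) ≈ 37.02°
pole (s+585): 585 + j754 → |·| = √(585²+754²) = √910741 ≈ 954.33, ∠ = arctan(754/585) ≈ 52.19°
pole (s+2000): 2000 + j754 → |·| = √(2000²+754²) = √4568516 ≈ 2137.4, ∠ = arctan(754/2000) ≈ 20.66°
pole at origin: |s| = 754, ∠ = 90.00° (in denominator)
|H| = 50 · 1252.4 / 1.538e+09 ≈ 4.0715e-05
Gain = 20 log₁₀(4.0715e-05) ≈ -87.80 dB
∠H = 37.02° − 162.85° = -125.83°

ω = 200: -73.8 dB, -103.3°; ω = 754: -87.8 dB, -125.8°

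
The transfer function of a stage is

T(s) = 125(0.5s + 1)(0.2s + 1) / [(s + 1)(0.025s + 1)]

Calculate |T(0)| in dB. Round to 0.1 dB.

41.9 dB

T(0) = 125 · 1 / 1 = 125
20 log₁₀(125) ≈ 41.94 dB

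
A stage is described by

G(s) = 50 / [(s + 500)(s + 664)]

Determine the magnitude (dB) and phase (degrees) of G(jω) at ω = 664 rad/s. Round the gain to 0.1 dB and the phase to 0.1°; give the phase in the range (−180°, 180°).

At s = jω = j664:
pole (s+500): 500 + j664 → |·| = √(500²+664²) = √690896 ≈ 831.2, ∠ = arctan(664/500) ≈ 53.02°
pole (s+664): 664 + j664 → |·| = √(664²+664²) = √881792 ≈ 939.04, ∠ = arctan(664/664) ≈ 45.00°
|G| = 50 / 7.8053e+05 ≈ 6.4059e-05
Gain = 20 log₁₀(6.4059e-05) ≈ -83.87 dB
∠G = 0.00° − 98.02° = -98.02°

-83.9 dB, -98.0°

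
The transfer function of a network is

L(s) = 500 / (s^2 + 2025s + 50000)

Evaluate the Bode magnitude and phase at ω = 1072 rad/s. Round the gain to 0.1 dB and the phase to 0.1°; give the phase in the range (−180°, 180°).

-73.7 dB, -116.9°

Substitute s = j1072:
Numerator: 500 = 500 + j0
Denominator: (j1072)^2 + 2025(j1072) + 50000 = -1099184 + j2170800
|N| = √(500² + 0²) ≈ 500, ∠N ≈ 0.00°
|D| = √(1099184² + 2170800²) ≈ 2.4332e+06, ∠D ≈ 116.86°
|L| = 500 / 2.4332e+06 ≈ 0.00020549
Gain = 20 log₁₀(0.00020549) ≈ -73.74 dB
∠L = 0.00° − 116.86° = -116.86°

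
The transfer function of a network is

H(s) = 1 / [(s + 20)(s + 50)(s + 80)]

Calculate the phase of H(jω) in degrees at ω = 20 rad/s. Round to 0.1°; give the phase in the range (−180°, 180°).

At s = jω = j20:
pole (s+20): 20 + j20 → |·| = √(20²+20²) = √800 ≈ 28.284, ∠ = arctan(20/20) ≈ 45.00°
pole (s+50): 50 + j20 → |·| = √(50²+20²) = √2900 ≈ 53.852, ∠ = arctan(20/50) ≈ 21.80°
pole (s+80): 80 + j20 → |·| = √(80²+20²) = √6800 ≈ 82.462, ∠ = arctan(20/80) ≈ 14.04°
∠H = 0.00° − 80.84° = -80.84°

-80.8°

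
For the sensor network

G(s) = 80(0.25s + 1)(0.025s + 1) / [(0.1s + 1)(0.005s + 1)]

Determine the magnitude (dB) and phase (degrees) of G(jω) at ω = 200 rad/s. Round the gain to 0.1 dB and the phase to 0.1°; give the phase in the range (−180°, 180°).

57.2 dB, 35.4°

At ω = 200 rad/s:
zero (1 + j200·0.25) = 1 + j50 → |·| ≈ 50.01, ∠ ≈ 88.85°
zero (1 + j200·0.025) = 1 + j5 → |·| ≈ 5.099, ∠ ≈ 78.69°
pole (1 + j200·0.1) = 1 + j20 → |·| ≈ 20.025, ∠ ≈ 87.14°
pole (1 + j200·0.005) = 1 + j1 → |·| ≈ 1.4142, ∠ ≈ 45.00°
|G| = 80 · 50.01 · 5.099 / (20.025 · 1.4142) ≈ 720.36
Gain = 20 log₁₀(720.36) ≈ 57.15 dB
∠G = (88.85° + 78.69°) − (87.14° + 45.00°) = 35.40°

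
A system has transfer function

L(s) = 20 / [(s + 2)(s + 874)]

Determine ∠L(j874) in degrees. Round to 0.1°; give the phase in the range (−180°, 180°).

At s = jω = j874:
pole (s+2): 2 + j874 → |·| = √(2²+874²) = √763880 ≈ 874, ∠ = arctan(874/2) ≈ 89.87°
pole (s+874): 874 + j874 → |·| = √(874²+874²) = √1527752 ≈ 1236, ∠ = arctan(874/874) ≈ 45.00°
∠L = 0.00° − 134.87° = -134.87°

-134.9°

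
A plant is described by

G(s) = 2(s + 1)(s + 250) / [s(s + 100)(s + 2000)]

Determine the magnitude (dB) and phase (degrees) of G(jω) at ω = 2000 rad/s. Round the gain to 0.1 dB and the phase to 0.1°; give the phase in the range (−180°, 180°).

At s = jω = j2000:
zero (s+1): 1 + j2000 → |·| = √(1²+2000²) = √4000001 ≈ 2000, ∠ = arctan(2000/1) ≈ 89.97°
zero (s+250): 250 + j2000 → |·| = √(250²+2000²) = √4062500 ≈ 2015.6, ∠ = arctan(2000/250) ≈ 82.87°
pole (s+100): 100 + j2000 → |·| = √(100²+2000²) = √4010000 ≈ 2002.5, ∠ = arctan(2000/100) ≈ 87.14°
pole (s+2000): 2000 + j2000 → |·| = √(2000²+2000²) = √8000000 ≈ 2828.4, ∠ = arctan(2000/2000) ≈ 45.00°
pole at origin: |s| = 2000, ∠ = 90.00° (in denominator)
|G| = 2 · 4.0312e+06 / 1.1328e+10 ≈ 0.00071172
Gain = 20 log₁₀(0.00071172) ≈ -62.95 dB
∠G = 172.84° − 222.14° = -49.30°

-63.0 dB, -49.3°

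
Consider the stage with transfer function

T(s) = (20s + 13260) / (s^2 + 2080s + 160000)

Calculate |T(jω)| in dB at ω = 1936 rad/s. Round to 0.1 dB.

-42.4 dB

Substitute s = j1936:
Numerator: 20(j1936) + 13260 = 13260 + j38720
Denominator: (j1936)^2 + 2080(j1936) + 160000 = -3588096 + j4026880
|N| = √(13260² + 38720²) ≈ 40928, ∠N ≈ 71.10°
|D| = √(3588096² + 4026880²) ≈ 5.3935e+06, ∠D ≈ 131.70°
|T| = 40928 / 5.3935e+06 ≈ 0.0075884
Gain = 20 log₁₀(0.0075884) ≈ -42.40 dB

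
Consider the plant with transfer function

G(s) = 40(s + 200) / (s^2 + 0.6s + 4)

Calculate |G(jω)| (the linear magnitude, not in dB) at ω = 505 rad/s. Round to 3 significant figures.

At s = jω = j505:
zero (s+200): 200 + j505 → |·| = √(200²+505²) = √295025 ≈ 543.16, ∠ = arctan(505/200) ≈ 68.39°
quadratic: (j505)² + 0.6·j505 + 4 = -255021 + j303 → |·| ≈ 2.5502e+05, ∠ ≈ 179.93°
|G| = 40 · 543.16 / 2.5502e+05 ≈ 0.085195

0.0852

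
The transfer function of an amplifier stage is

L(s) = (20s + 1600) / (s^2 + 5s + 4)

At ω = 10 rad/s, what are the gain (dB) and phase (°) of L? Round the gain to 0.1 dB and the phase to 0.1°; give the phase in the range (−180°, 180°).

23.5 dB, -145.4°

Substitute s = j10:
Numerator: 20(j10) + 1600 = 1600 + j200
Denominator: (j10)^2 + 5(j10) + 4 = -96 + j50
|N| = √(1600² + 200²) ≈ 1612.5, ∠N ≈ 7.13°
|D| = √(96² + 50²) ≈ 108.24, ∠D ≈ 152.49°
|L| = 1612.5 / 108.24 ≈ 14.897
Gain = 20 log₁₀(14.897) ≈ 23.46 dB
∠L = 7.13° − 152.49° = -145.36°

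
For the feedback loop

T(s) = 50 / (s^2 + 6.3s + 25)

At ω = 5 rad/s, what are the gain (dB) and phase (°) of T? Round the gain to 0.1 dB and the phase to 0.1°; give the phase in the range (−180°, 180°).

4.0 dB, -90.0°

At s = jω = j5:
quadratic: (j5)² + 6.3·j5 + 25 = 0 + j31.5 → |·| ≈ 31.5, ∠ ≈ 90.00°
|T| = 50 / 31.5 ≈ 1.5873
Gain = 20 log₁₀(1.5873) ≈ 4.01 dB
∠T = 0.00° − 90.00° = -90.00°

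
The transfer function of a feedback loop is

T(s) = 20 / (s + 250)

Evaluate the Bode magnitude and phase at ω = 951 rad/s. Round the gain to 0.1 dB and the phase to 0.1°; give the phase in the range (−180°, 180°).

Substitute s = j951:
Numerator: 20 = 20 + j0
Denominator: (j951) + 250 = 250 + j951
|N| = √(20² + 0²) ≈ 20, ∠N ≈ 0.00°
|D| = √(250² + 951²) ≈ 983.31, ∠D ≈ 75.27°
|T| = 20 / 983.31 ≈ 0.020339
Gain = 20 log₁₀(0.020339) ≈ -33.83 dB
∠T = 0.00° − 75.27° = -75.27°

-33.8 dB, -75.3°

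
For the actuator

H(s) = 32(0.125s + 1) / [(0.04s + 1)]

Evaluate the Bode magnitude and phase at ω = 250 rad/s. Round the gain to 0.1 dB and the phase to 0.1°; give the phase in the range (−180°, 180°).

At ω = 250 rad/s:
zero (1 + j250·0.125) = 1 + j31.25 → |·| ≈ 31.266, ∠ ≈ 88.17°
pole (1 + j250·0.04) = 1 + j10 → |·| ≈ 10.05, ∠ ≈ 84.29°
|H| = 32 · 31.266 / (10.05) ≈ 99.553
Gain = 20 log₁₀(99.553) ≈ 39.96 dB
∠H = (88.17°) − (84.29°) = 3.88°

40.0 dB, 3.9°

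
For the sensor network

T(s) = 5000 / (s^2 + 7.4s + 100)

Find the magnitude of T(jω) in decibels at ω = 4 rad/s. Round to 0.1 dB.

35.0 dB

At s = jω = j4:
quadratic: (j4)² + 7.4·j4 + 100 = 84 + j29.6 → |·| ≈ 89.063, ∠ ≈ 19.41°
|T| = 5000 / 89.063 ≈ 56.14
Gain = 20 log₁₀(56.14) ≈ 34.99 dB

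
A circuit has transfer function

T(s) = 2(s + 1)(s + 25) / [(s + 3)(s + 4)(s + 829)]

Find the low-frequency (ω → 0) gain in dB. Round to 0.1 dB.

-46.0 dB

T(0) = 2·1·25 / (3·4·829) ≈ 0.0050261
20 log₁₀(0.0050261) ≈ -45.98 dB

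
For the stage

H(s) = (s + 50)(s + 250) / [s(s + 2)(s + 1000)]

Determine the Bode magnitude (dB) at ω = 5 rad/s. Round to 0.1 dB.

At s = jω = j5:
zero (s+50): 50 + j5 → |·| = √(50²+5²) = √2525 ≈ 50.249, ∠ = arctan(5/50) ≈ 5.71°
zero (s+250): 250 + j5 → |·| = √(250²+5²) = √62525 ≈ 250.05, ∠ = arctan(5/250) ≈ 1.15°
pole (s+2): 2 + j5 → |·| = √(2²+5²) = √29 ≈ 5.3852, ∠ = arctan(5/2) ≈ 68.20°
pole (s+1000): 1000 + j5 → |·| = √(1000²+5²) = √1000025 ≈ 1000, ∠ = arctan(5/1000) ≈ 0.29°
pole at origin: |s| = 5, ∠ = 90.00° (in denominator)
|H| = 1 · 12565 / 26926 ≈ 0.46665
Gain = 20 log₁₀(0.46665) ≈ -6.62 dB

-6.6 dB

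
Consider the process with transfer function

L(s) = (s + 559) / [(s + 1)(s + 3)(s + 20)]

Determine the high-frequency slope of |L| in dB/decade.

-40 dB/decade

Each pole contributes −20 dB/decade at high frequency; each zero contributes +20 dB/decade.
Net: 1 zero(s) − 3 pole(s) → -40 dB/decade.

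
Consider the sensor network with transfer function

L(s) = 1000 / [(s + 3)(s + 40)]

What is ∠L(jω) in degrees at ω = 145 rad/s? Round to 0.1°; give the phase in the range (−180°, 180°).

-163.4°

At s = jω = j145:
pole (s+3): 3 + j145 → |·| = √(3²+145²) = √21034 ≈ 145.03, ∠ = arctan(145/3) ≈ 88.81°
pole (s+40): 40 + j145 → |·| = √(40²+145²) = √22625 ≈ 150.42, ∠ = arctan(145/40) ≈ 74.58°
∠L = 0.00° − 163.39° = -163.39°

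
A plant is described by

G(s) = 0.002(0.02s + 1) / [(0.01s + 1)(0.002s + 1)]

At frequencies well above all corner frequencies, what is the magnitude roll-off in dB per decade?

Each pole contributes −20 dB/decade at high frequency; each zero contributes +20 dB/decade.
Net: 1 zero(s) − 2 pole(s) → -20 dB/decade.

-20 dB/decade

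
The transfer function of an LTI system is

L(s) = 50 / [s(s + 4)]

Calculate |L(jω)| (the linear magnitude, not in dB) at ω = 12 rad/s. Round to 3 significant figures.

At s = jω = j12:
pole (s+4): 4 + j12 → |·| = √(4²+12²) = √160 ≈ 12.649, ∠ = arctan(12/4) ≈ 71.57°
pole at origin: |s| = 12, ∠ = 90.00° (in denominator)
|L| = 50 / 151.79 ≈ 0.3294

0.329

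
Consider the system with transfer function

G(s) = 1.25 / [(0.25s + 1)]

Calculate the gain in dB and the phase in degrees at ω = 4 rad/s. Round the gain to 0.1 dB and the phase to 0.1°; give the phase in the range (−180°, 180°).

-1.1 dB, -45.0°

At ω = 4 rad/s:
pole (1 + j4·0.25) = 1 + j1 → |·| ≈ 1.4142, ∠ ≈ 45.00°
|G| = 1.25 · 1 / (1.4142) ≈ 0.88389
Gain = 20 log₁₀(0.88389) ≈ -1.07 dB
∠G = (0°) − (45.00°) = -45.00°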